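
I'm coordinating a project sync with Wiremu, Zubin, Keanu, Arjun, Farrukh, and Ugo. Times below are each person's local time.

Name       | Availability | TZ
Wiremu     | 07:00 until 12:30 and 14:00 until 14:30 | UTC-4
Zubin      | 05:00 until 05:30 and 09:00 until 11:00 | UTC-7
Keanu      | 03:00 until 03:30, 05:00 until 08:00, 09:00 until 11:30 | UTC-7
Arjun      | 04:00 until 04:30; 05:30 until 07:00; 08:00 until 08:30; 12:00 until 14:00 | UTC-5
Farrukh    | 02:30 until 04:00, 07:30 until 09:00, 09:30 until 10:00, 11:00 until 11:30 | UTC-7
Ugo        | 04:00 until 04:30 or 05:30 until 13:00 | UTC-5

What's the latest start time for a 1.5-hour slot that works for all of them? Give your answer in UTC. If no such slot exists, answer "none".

Wiremu in UTC: 11:00-16:30, 18:00-18:30 (add 4h to convert from UTC-4).
Zubin in UTC: 12:00-12:30, 16:00-18:00 (add 7h to convert from UTC-7).
Keanu in UTC: 10:00-10:30, 12:00-15:00, 16:00-18:30 (add 7h to convert from UTC-7).
Arjun in UTC: 09:00-09:30, 10:30-12:00, 13:00-13:30, 17:00-19:00 (add 5h to convert from UTC-5).
Farrukh in UTC: 09:30-11:00, 14:30-16:00, 16:30-17:00, 18:00-18:30 (add 7h to convert from UTC-7).
Ugo in UTC: 09:00-09:30, 10:30-18:00 (add 5h to convert from UTC-5).
Wiremu ∩ Zubin: 12:00-12:30, 16:00-16:30.
Wiremu ∩ Zubin ∩ Keanu: 12:00-12:30, 16:00-16:30.
Wiremu ∩ Zubin ∩ Keanu ∩ Arjun: ∅.
Wiremu ∩ Zubin ∩ Keanu ∩ Arjun ∩ Farrukh: ∅.
Wiremu ∩ Zubin ∩ Keanu ∩ Arjun ∩ Farrukh ∩ Ugo: ∅.
There is no time when everyone is free.
No common window is at least 90 minutes long.

none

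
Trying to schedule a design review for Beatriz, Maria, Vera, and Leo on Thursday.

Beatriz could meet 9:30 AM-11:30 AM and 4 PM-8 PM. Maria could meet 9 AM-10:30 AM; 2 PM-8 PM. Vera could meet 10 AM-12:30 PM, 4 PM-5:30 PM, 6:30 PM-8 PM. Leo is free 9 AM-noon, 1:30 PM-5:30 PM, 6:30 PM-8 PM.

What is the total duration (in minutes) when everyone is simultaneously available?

210

Beatriz ∩ Maria: 09:30-10:30, 16:00-20:00.
Beatriz ∩ Maria ∩ Vera: 10:00-10:30, 16:00-17:30, 18:30-20:00.
Beatriz ∩ Maria ∩ Vera ∩ Leo: 10:00-10:30, 16:00-17:30, 18:30-20:00.
Summing the common windows: 30 + 90 + 90 = 210 minutes.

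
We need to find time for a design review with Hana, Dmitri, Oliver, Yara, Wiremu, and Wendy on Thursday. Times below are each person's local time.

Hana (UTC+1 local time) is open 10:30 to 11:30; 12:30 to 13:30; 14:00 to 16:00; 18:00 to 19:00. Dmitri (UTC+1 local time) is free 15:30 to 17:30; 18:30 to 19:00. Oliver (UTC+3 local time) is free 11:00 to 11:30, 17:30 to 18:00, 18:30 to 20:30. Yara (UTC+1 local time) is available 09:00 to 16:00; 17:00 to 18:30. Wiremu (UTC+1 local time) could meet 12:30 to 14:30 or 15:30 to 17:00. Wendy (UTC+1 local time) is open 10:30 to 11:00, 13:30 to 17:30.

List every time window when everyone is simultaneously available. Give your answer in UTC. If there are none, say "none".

14:30-15:00

Hana in UTC: 09:30-10:30, 11:30-12:30, 13:00-15:00, 17:00-18:00 (subtract 1h to convert from UTC+1).
Dmitri in UTC: 14:30-16:30, 17:30-18:00 (subtract 1h to convert from UTC+1).
Oliver in UTC: 08:00-08:30, 14:30-15:00, 15:30-17:30 (subtract 3h to convert from UTC+3).
Yara in UTC: 08:00-15:00, 16:00-17:30 (subtract 1h to convert from UTC+1).
Wiremu in UTC: 11:30-13:30, 14:30-16:00 (subtract 1h to convert from UTC+1).
Wendy in UTC: 09:30-10:00, 12:30-16:30 (subtract 1h to convert from UTC+1).
Hana ∩ Dmitri: 14:30-15:00, 17:30-18:00.
Hana ∩ Dmitri ∩ Oliver: 14:30-15:00.
Hana ∩ Dmitri ∩ Oliver ∩ Yara: 14:30-15:00.
Hana ∩ Dmitri ∩ Oliver ∩ Yara ∩ Wiremu: 14:30-15:00.
Hana ∩ Dmitri ∩ Oliver ∩ Yara ∩ Wiremu ∩ Wendy: 14:30-15:00.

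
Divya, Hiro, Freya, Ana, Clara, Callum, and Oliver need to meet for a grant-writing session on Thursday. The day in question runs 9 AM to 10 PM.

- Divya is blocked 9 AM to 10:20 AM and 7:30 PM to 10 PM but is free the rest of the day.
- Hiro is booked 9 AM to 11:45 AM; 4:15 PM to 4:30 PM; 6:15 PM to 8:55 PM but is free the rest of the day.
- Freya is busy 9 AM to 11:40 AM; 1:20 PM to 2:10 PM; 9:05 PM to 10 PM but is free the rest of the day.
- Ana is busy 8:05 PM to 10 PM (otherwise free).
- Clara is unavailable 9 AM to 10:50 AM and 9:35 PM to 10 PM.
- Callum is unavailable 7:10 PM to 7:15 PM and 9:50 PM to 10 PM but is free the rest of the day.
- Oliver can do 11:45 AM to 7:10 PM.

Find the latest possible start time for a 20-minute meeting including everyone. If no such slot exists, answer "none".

17:55

Divya free: 10:20-19:30 (invert busy blocks within the working day).
Hiro free: 11:45-16:15, 16:30-18:15, 20:55-22:00 (invert busy blocks within the working day).
Freya free: 11:40-13:20, 14:10-21:05 (invert busy blocks within the working day).
Ana free: 09:00-20:05 (invert busy blocks within the working day).
Clara free: 10:50-21:35 (invert busy blocks within the working day).
Callum free: 09:00-19:10, 19:15-21:50 (invert busy blocks within the working day).
Oliver free: 11:45-19:10.
Divya ∩ Hiro: 11:45-16:15, 16:30-18:15.
Divya ∩ Hiro ∩ Freya: 11:45-13:20, 14:10-16:15, 16:30-18:15.
Divya ∩ Hiro ∩ Freya ∩ Ana: 11:45-13:20, 14:10-16:15, 16:30-18:15.
Divya ∩ Hiro ∩ Freya ∩ Ana ∩ Clara: 11:45-13:20, 14:10-16:15, 16:30-18:15.
Divya ∩ Hiro ∩ Freya ∩ Ana ∩ Clara ∩ Callum: 11:45-13:20, 14:10-16:15, 16:30-18:15.
Divya ∩ Hiro ∩ Freya ∩ Ana ∩ Clara ∩ Callum ∩ Oliver: 11:45-13:20, 14:10-16:15, 16:30-18:15.
The last common window of at least 20 minutes is 16:30-18:15; a 20-minute meeting can start as late as 17:55 and still end by 18:15.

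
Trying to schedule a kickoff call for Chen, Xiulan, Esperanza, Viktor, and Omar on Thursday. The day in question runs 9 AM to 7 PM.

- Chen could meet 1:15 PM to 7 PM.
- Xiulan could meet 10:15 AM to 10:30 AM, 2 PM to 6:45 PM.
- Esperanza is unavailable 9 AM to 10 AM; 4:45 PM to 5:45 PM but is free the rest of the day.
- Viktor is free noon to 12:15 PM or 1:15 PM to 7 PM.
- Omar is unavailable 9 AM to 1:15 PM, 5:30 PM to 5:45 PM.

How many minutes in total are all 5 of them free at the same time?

225

Chen free: 13:15-19:00.
Xiulan free: 10:15-10:30, 14:00-18:45.
Esperanza free: 10:00-16:45, 17:45-19:00 (invert busy blocks within the working day).
Viktor free: 12:00-12:15, 13:15-19:00.
Omar free: 13:15-17:30, 17:45-19:00 (invert busy blocks within the working day).
Chen ∩ Xiulan: 14:00-18:45.
Chen ∩ Xiulan ∩ Esperanza: 14:00-16:45, 17:45-18:45.
Chen ∩ Xiulan ∩ Esperanza ∩ Viktor: 14:00-16:45, 17:45-18:45.
Chen ∩ Xiulan ∩ Esperanza ∩ Viktor ∩ Omar: 14:00-16:45, 17:45-18:45.
Summing the common windows: 165 + 60 = 225 minutes.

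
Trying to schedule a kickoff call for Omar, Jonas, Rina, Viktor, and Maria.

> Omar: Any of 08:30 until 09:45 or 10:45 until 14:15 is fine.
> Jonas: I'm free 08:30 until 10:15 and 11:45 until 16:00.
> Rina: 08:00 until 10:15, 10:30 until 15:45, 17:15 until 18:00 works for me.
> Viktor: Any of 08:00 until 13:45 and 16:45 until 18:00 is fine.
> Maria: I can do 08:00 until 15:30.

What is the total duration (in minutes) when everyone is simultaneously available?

195

Omar ∩ Jonas: 08:30-09:45, 11:45-14:15.
Omar ∩ Jonas ∩ Rina: 08:30-09:45, 11:45-14:15.
Omar ∩ Jonas ∩ Rina ∩ Viktor: 08:30-09:45, 11:45-13:45.
Omar ∩ Jonas ∩ Rina ∩ Viktor ∩ Maria: 08:30-09:45, 11:45-13:45.
So the common availability across everyone is 08:30-09:45, 11:45-13:45.
Summing the common windows: 75 + 120 = 195 minutes.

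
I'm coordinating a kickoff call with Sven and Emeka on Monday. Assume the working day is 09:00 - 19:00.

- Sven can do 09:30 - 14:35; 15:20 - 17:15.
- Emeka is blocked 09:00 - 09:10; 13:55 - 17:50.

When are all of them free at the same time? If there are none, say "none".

Sven free: 09:30-14:35, 15:20-17:15.
Emeka free: 09:10-13:55, 17:50-19:00 (invert busy blocks within the working day).
Sven ∩ Emeka: 09:30-13:55.

09:30-13:55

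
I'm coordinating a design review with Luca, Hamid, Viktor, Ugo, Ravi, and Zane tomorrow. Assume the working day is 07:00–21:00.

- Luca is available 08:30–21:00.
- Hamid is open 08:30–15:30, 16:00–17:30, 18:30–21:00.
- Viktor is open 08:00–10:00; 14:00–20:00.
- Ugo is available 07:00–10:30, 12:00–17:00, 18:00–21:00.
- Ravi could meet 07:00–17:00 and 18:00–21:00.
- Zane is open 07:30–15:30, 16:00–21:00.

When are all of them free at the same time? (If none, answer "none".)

Luca ∩ Hamid: 08:30-15:30, 16:00-17:30, 18:30-21:00.
Luca ∩ Hamid ∩ Viktor: 08:30-10:00, 14:00-15:30, 16:00-17:30, 18:30-20:00.
Luca ∩ Hamid ∩ Viktor ∩ Ugo: 08:30-10:00, 14:00-15:30, 16:00-17:00, 18:30-20:00.
Luca ∩ Hamid ∩ Viktor ∩ Ugo ∩ Ravi: 08:30-10:00, 14:00-15:30, 16:00-17:00, 18:30-20:00.
Luca ∩ Hamid ∩ Viktor ∩ Ugo ∩ Ravi ∩ Zane: 08:30-10:00, 14:00-15:30, 16:00-17:00, 18:30-20:00.

08:30-10:00, 14:00-15:30, 16:00-17:00, 18:30-20:00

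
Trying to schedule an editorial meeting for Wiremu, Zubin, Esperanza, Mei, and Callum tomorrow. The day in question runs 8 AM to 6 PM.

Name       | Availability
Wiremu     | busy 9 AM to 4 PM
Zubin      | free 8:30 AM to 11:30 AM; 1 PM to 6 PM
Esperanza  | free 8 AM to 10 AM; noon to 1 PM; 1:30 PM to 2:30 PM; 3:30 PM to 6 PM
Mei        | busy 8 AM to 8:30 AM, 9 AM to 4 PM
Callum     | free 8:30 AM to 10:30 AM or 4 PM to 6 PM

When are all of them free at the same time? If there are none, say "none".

Wiremu free: 08:00-09:00, 16:00-18:00 (invert busy blocks within the working day).
Zubin free: 08:30-11:30, 13:00-18:00.
Esperanza free: 08:00-10:00, 12:00-13:00, 13:30-14:30, 15:30-18:00.
Mei free: 08:30-09:00, 16:00-18:00 (invert busy blocks within the working day).
Callum free: 08:30-10:30, 16:00-18:00.
Wiremu ∩ Zubin: 08:30-09:00, 16:00-18:00.
Wiremu ∩ Zubin ∩ Esperanza: 08:30-09:00, 16:00-18:00.
Wiremu ∩ Zubin ∩ Esperanza ∩ Mei: 08:30-09:00, 16:00-18:00.
Wiremu ∩ Zubin ∩ Esperanza ∩ Mei ∩ Callum: 08:30-09:00, 16:00-18:00.
So the common availability across everyone is 08:30-09:00, 16:00-18:00.

08:30-09:00, 16:00-18:00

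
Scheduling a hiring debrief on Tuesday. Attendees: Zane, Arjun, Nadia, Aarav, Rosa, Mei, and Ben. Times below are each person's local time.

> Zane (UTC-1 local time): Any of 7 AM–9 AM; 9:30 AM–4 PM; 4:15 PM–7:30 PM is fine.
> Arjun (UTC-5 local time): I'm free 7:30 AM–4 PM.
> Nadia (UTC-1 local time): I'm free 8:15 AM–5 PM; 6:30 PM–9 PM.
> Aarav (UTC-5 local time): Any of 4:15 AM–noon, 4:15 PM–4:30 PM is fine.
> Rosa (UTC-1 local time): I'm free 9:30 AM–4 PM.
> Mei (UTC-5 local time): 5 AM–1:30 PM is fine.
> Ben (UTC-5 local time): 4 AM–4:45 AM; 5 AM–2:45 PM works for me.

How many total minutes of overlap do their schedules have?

Zane in UTC: 08:00-10:00, 10:30-17:00, 17:15-20:30 (add 1h to convert from UTC-1).
Arjun in UTC: 12:30-21:00 (add 5h to convert from UTC-5).
Nadia in UTC: 09:15-18:00, 19:30-22:00 (add 1h to convert from UTC-1).
Aarav in UTC: 09:15-17:00, 21:15-21:30 (add 5h to convert from UTC-5).
Rosa in UTC: 10:30-17:00 (add 1h to convert from UTC-1).
Mei in UTC: 10:00-18:30 (add 5h to convert from UTC-5).
Ben in UTC: 09:00-09:45, 10:00-19:45 (add 5h to convert from UTC-5).
Zane ∩ Arjun: 12:30-17:00, 17:15-20:30.
Zane ∩ Arjun ∩ Nadia: 12:30-17:00, 17:15-18:00, 19:30-20:30.
Zane ∩ Arjun ∩ Nadia ∩ Aarav: 12:30-17:00.
Zane ∩ Arjun ∩ Nadia ∩ Aarav ∩ Rosa: 12:30-17:00.
Zane ∩ Arjun ∩ Nadia ∩ Aarav ∩ Rosa ∩ Mei: 12:30-17:00.
Zane ∩ Arjun ∩ Nadia ∩ Aarav ∩ Rosa ∩ Mei ∩ Ben: 12:30-17:00.
That's a single block of 270 minutes.

270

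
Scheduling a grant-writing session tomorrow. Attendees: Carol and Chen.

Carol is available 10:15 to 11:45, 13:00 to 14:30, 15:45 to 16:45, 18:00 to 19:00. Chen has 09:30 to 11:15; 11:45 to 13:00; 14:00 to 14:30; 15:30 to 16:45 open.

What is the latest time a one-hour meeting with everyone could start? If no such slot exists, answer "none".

15:45

Carol ∩ Chen: 10:15-11:15, 14:00-14:30, 15:45-16:45.
The last common window of at least 60 minutes is 15:45-16:45; a 60-minute meeting can start as late as 15:45 and still end by 16:45.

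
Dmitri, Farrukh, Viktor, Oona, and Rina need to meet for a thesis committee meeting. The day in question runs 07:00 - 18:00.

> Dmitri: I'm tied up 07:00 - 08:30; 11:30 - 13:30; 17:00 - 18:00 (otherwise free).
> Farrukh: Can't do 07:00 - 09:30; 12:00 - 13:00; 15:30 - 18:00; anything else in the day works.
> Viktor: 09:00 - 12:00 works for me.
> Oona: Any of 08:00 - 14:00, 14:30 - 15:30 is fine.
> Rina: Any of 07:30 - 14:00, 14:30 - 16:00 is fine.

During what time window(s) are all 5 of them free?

09:30-11:30

Dmitri free: 08:30-11:30, 13:30-17:00 (invert busy blocks within the working day).
Farrukh free: 09:30-12:00, 13:00-15:30 (invert busy blocks within the working day).
Viktor free: 09:00-12:00.
Oona free: 08:00-14:00, 14:30-15:30.
Rina free: 07:30-14:00, 14:30-16:00.
Dmitri ∩ Farrukh: 09:30-11:30, 13:30-15:30.
Dmitri ∩ Farrukh ∩ Viktor: 09:30-11:30.
Dmitri ∩ Farrukh ∩ Viktor ∩ Oona: 09:30-11:30.
Dmitri ∩ Farrukh ∩ Viktor ∩ Oona ∩ Rina: 09:30-11:30.
So the common availability across everyone is 09:30-11:30.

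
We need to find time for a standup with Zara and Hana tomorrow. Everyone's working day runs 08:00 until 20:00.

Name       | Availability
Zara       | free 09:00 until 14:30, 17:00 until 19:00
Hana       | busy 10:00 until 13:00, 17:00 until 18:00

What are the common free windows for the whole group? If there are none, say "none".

09:00-10:00, 13:00-14:30, 18:00-19:00

Zara free: 09:00-14:30, 17:00-19:00.
Hana free: 08:00-10:00, 13:00-17:00, 18:00-20:00 (invert busy blocks within the working day).
Zara ∩ Hana: 09:00-10:00, 13:00-14:30, 18:00-19:00.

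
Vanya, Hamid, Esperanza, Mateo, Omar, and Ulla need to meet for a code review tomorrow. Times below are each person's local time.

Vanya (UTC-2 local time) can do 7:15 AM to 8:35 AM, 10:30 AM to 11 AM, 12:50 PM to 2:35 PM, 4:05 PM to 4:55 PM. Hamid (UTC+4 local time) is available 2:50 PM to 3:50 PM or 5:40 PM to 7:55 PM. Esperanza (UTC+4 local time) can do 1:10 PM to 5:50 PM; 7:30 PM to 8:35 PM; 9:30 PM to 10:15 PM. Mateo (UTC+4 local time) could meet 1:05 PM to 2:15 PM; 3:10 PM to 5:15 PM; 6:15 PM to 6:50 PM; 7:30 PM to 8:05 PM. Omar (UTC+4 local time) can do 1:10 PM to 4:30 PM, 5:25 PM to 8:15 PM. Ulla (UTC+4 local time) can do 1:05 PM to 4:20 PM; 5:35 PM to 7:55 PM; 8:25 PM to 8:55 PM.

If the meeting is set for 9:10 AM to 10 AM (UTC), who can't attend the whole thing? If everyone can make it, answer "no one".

Hamid, Vanya

Vanya in UTC: 09:15-10:35, 12:30-13:00, 14:50-16:35, 18:05-18:55 (add 2h to convert from UTC-2).
Hamid in UTC: 10:50-11:50, 13:40-15:55 (subtract 4h to convert from UTC+4).
Esperanza in UTC: 09:10-13:50, 15:30-16:35, 17:30-18:15 (subtract 4h to convert from UTC+4).
Mateo in UTC: 09:05-10:15, 11:10-13:15, 14:15-14:50, 15:30-16:05 (subtract 4h to convert from UTC+4).
Omar in UTC: 09:10-12:30, 13:25-16:15 (subtract 4h to convert from UTC+4).
Ulla in UTC: 09:05-12:20, 13:35-15:55, 16:25-16:55 (subtract 4h to convert from UTC+4).
Vanya: not fully free for 09:10-10:00. Hamid: not fully free for 09:10-10:00. Esperanza: free for 09:10-10:00. Mateo: free for 09:10-10:00. Omar: free for 09:10-10:00. Ulla: free for 09:10-10:00.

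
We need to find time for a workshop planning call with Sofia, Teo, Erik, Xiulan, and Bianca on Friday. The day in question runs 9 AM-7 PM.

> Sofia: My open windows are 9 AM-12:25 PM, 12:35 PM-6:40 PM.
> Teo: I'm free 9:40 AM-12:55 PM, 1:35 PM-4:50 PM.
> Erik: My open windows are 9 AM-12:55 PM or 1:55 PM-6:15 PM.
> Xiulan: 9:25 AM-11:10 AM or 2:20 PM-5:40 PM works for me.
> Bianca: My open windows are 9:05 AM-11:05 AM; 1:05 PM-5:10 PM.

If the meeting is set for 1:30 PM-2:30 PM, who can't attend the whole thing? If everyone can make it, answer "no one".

Sofia: free for 13:30-14:30. Teo: not fully free for 13:30-14:30. Erik: not fully free for 13:30-14:30. Xiulan: not fully free for 13:30-14:30. Bianca: free for 13:30-14:30.

Erik, Teo, Xiulan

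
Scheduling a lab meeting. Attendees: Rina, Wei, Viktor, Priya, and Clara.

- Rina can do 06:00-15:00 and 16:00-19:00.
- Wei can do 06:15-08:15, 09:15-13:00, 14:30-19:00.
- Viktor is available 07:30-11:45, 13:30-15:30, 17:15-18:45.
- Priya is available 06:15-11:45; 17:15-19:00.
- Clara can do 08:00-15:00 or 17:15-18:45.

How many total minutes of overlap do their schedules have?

255

Rina ∩ Wei: 06:15-08:15, 09:15-13:00, 14:30-15:00, 16:00-19:00.
Rina ∩ Wei ∩ Viktor: 07:30-08:15, 09:15-11:45, 14:30-15:00, 17:15-18:45.
Rina ∩ Wei ∩ Viktor ∩ Priya: 07:30-08:15, 09:15-11:45, 17:15-18:45.
Rina ∩ Wei ∩ Viktor ∩ Priya ∩ Clara: 08:00-08:15, 09:15-11:45, 17:15-18:45.
Those are the intersection windows.
Summing the common windows: 15 + 150 + 90 = 255 minutes.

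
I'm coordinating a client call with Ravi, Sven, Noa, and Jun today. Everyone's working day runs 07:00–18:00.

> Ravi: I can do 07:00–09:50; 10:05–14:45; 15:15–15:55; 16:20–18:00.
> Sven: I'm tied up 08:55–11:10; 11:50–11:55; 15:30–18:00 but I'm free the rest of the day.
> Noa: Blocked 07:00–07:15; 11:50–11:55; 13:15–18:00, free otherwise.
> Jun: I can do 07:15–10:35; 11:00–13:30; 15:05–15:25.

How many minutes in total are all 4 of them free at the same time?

Ravi free: 07:00-09:50, 10:05-14:45, 15:15-15:55, 16:20-18:00.
Sven free: 07:00-08:55, 11:10-11:50, 11:55-15:30 (invert busy blocks within the working day).
Noa free: 07:15-11:50, 11:55-13:15 (invert busy blocks within the working day).
Jun free: 07:15-10:35, 11:00-13:30, 15:05-15:25.
Ravi ∩ Sven: 07:00-08:55, 11:10-11:50, 11:55-14:45, 15:15-15:30.
Ravi ∩ Sven ∩ Noa: 07:15-08:55, 11:10-11:50, 11:55-13:15.
Ravi ∩ Sven ∩ Noa ∩ Jun: 07:15-08:55, 11:10-11:50, 11:55-13:15.
Summing the common windows: 100 + 40 + 80 = 220 minutes.

220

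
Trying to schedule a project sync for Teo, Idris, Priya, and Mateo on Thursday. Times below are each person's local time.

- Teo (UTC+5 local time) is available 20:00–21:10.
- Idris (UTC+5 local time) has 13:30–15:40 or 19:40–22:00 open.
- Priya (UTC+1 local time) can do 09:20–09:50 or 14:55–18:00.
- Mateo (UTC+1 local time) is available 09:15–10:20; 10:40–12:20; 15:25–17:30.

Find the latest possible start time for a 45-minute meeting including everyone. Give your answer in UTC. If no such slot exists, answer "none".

Teo in UTC: 15:00-16:10 (subtract 5h to convert from UTC+5).
Idris in UTC: 08:30-10:40, 14:40-17:00 (subtract 5h to convert from UTC+5).
Priya in UTC: 08:20-08:50, 13:55-17:00 (subtract 1h to convert from UTC+1).
Mateo in UTC: 08:15-09:20, 09:40-11:20, 14:25-16:30 (subtract 1h to convert from UTC+1).
Teo ∩ Idris: 15:00-16:10.
Teo ∩ Idris ∩ Priya: 15:00-16:10.
Teo ∩ Idris ∩ Priya ∩ Mateo: 15:00-16:10.
The last common window of at least 45 minutes is 15:00-16:10; a 45-minute meeting can start as late as 15:25 and still end by 16:10.

15:25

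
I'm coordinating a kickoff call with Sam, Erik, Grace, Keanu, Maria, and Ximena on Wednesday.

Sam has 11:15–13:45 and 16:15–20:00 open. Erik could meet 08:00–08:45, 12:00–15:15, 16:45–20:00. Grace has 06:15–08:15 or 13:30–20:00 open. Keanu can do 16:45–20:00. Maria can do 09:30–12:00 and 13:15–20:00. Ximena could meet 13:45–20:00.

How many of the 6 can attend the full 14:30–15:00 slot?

Erik, Grace, Maria, and Ximena can make the full 14:30-15:00 slot — that's 4.

4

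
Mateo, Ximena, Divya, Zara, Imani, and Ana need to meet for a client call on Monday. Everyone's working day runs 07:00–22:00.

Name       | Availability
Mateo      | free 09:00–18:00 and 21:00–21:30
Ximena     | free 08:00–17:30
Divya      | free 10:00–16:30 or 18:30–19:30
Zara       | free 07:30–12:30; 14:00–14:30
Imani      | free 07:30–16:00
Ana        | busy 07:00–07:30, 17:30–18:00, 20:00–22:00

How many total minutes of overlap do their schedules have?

Mateo free: 09:00-18:00, 21:00-21:30.
Ximena free: 08:00-17:30.
Divya free: 10:00-16:30, 18:30-19:30.
Zara free: 07:30-12:30, 14:00-14:30.
Imani free: 07:30-16:00.
Ana free: 07:30-17:30, 18:00-20:00 (invert busy blocks within the working day).
Mateo ∩ Ximena: 09:00-17:30.
Mateo ∩ Ximena ∩ Divya: 10:00-16:30.
Mateo ∩ Ximena ∩ Divya ∩ Zara: 10:00-12:30, 14:00-14:30.
Mateo ∩ Ximena ∩ Divya ∩ Zara ∩ Imani: 10:00-12:30, 14:00-14:30.
Mateo ∩ Ximena ∩ Divya ∩ Zara ∩ Imani ∩ Ana: 10:00-12:30, 14:00-14:30.
Summing the common windows: 150 + 30 = 180 minutes.

180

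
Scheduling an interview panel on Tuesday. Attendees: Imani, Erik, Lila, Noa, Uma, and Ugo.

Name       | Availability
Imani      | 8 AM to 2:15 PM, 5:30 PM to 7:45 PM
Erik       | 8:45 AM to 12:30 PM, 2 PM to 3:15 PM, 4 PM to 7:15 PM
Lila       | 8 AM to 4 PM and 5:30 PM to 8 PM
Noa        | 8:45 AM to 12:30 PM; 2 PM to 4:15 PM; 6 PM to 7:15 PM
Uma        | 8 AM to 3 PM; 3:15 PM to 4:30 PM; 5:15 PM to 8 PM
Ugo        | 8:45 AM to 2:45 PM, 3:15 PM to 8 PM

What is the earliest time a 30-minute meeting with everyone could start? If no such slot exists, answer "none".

08:45

Imani ∩ Erik: 08:45-12:30, 14:00-14:15, 17:30-19:15.
Imani ∩ Erik ∩ Lila: 08:45-12:30, 14:00-14:15, 17:30-19:15.
Imani ∩ Erik ∩ Lila ∩ Noa: 08:45-12:30, 14:00-14:15, 18:00-19:15.
Imani ∩ Erik ∩ Lila ∩ Noa ∩ Uma: 08:45-12:30, 14:00-14:15, 18:00-19:15.
Imani ∩ Erik ∩ Lila ∩ Noa ∩ Uma ∩ Ugo: 08:45-12:30, 14:00-14:15, 18:00-19:15.
So the common availability across everyone is 08:45-12:30, 14:00-14:15, 18:00-19:15.
The first common window of at least 30 minutes is 08:45-12:30, so the earliest start is 08:45.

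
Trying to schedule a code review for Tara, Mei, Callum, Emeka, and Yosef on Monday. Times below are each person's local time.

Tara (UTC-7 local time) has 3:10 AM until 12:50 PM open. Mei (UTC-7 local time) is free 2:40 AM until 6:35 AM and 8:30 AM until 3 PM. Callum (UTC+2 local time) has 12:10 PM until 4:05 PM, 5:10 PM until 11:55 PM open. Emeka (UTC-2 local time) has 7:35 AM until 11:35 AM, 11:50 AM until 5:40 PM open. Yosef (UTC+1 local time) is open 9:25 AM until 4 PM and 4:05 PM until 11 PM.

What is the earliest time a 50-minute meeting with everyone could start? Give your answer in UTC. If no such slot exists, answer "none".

Tara in UTC: 10:10-19:50 (add 7h to convert from UTC-7).
Mei in UTC: 09:40-13:35, 15:30-22:00 (add 7h to convert from UTC-7).
Callum in UTC: 10:10-14:05, 15:10-21:55 (subtract 2h to convert from UTC+2).
Emeka in UTC: 09:35-13:35, 13:50-19:40 (add 2h to convert from UTC-2).
Yosef in UTC: 08:25-15:00, 15:05-22:00 (subtract 1h to convert from UTC+1).
Tara ∩ Mei: 10:10-13:35, 15:30-19:50.
Tara ∩ Mei ∩ Callum: 10:10-13:35, 15:30-19:50.
Tara ∩ Mei ∩ Callum ∩ Emeka: 10:10-13:35, 15:30-19:40.
Tara ∩ Mei ∩ Callum ∩ Emeka ∩ Yosef: 10:10-13:35, 15:30-19:40.
The first common window of at least 50 minutes is 10:10-13:35, so the earliest start is 10:10.

10:10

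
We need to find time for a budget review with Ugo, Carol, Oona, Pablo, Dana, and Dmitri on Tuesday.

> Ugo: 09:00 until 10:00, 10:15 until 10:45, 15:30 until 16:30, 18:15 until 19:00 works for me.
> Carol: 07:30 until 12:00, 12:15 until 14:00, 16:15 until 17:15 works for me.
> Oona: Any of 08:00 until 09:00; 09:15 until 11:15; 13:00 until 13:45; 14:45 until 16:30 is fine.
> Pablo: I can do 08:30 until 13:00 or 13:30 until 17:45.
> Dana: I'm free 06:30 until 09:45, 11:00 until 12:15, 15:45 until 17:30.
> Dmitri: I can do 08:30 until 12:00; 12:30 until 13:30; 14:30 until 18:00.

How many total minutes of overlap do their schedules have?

45

Ugo ∩ Carol: 09:00-10:00, 10:15-10:45, 16:15-16:30.
Ugo ∩ Carol ∩ Oona: 09:15-10:00, 10:15-10:45, 16:15-16:30.
Ugo ∩ Carol ∩ Oona ∩ Pablo: 09:15-10:00, 10:15-10:45, 16:15-16:30.
Ugo ∩ Carol ∩ Oona ∩ Pablo ∩ Dana: 09:15-09:45, 16:15-16:30.
Ugo ∩ Carol ∩ Oona ∩ Pablo ∩ Dana ∩ Dmitri: 09:15-09:45, 16:15-16:30.
So the common availability across everyone is 09:15-09:45, 16:15-16:30.
Summing the common windows: 30 + 15 = 45 minutes.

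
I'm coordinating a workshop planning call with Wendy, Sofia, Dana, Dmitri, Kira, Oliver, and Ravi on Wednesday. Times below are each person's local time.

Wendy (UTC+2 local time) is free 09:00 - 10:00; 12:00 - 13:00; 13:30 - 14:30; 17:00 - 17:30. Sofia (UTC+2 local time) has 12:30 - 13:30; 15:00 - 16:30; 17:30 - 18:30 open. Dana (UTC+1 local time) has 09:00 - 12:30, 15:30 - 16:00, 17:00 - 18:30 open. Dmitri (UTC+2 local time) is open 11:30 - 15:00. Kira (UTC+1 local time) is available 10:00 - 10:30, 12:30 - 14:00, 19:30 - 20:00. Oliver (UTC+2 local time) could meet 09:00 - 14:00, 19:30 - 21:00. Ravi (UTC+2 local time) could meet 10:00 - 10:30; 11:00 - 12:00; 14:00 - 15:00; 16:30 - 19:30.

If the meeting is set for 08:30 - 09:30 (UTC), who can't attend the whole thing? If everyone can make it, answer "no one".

Wendy in UTC: 07:00-08:00, 10:00-11:00, 11:30-12:30, 15:00-15:30 (subtract 2h to convert from UTC+2).
Sofia in UTC: 10:30-11:30, 13:00-14:30, 15:30-16:30 (subtract 2h to convert from UTC+2).
Dana in UTC: 08:00-11:30, 14:30-15:00, 16:00-17:30 (subtract 1h to convert from UTC+1).
Dmitri in UTC: 09:30-13:00 (subtract 2h to convert from UTC+2).
Kira in UTC: 09:00-09:30, 11:30-13:00, 18:30-19:00 (subtract 1h to convert from UTC+1).
Oliver in UTC: 07:00-12:00, 17:30-19:00 (subtract 2h to convert from UTC+2).
Ravi in UTC: 08:00-08:30, 09:00-10:00, 12:00-13:00, 14:30-17:30 (subtract 2h to convert from UTC+2).
Wendy: not fully free for 08:30-09:30. Sofia: not fully free for 08:30-09:30. Dana: free for 08:30-09:30. Dmitri: not fully free for 08:30-09:30. Kira: not fully free for 08:30-09:30. Oliver: free for 08:30-09:30. Ravi: not fully free for 08:30-09:30.

Dmitri, Kira, Ravi, Sofia, Wendy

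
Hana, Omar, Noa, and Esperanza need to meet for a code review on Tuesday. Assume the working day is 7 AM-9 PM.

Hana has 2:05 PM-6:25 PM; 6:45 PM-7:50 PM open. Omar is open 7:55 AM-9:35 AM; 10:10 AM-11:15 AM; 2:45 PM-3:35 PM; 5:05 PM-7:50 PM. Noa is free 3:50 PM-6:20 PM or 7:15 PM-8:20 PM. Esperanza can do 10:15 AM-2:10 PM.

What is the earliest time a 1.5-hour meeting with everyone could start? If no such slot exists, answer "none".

Hana ∩ Omar: 14:45-15:35, 17:05-18:25, 18:45-19:50.
Hana ∩ Omar ∩ Noa: 17:05-18:20, 19:15-19:50.
Hana ∩ Omar ∩ Noa ∩ Esperanza: ∅.
There is no time when everyone is free.
No common window is at least 90 minutes long.

none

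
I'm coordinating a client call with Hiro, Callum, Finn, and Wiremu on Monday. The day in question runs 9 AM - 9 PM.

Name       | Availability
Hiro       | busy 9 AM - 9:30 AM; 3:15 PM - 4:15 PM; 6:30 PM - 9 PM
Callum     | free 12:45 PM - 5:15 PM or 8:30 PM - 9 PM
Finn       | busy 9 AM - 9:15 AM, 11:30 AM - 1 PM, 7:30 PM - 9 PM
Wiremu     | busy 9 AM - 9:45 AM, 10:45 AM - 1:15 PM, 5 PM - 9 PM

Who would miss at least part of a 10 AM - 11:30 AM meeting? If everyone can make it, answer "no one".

Callum, Wiremu

Hiro free: 09:30-15:15, 16:15-18:30 (invert busy blocks within the working day).
Callum free: 12:45-17:15, 20:30-21:00.
Finn free: 09:15-11:30, 13:00-19:30 (invert busy blocks within the working day).
Wiremu free: 09:45-10:45, 13:15-17:00 (invert busy blocks within the working day).
Hiro: free for 10:00-11:30. Callum: not fully free for 10:00-11:30. Finn: free for 10:00-11:30. Wiremu: not fully free for 10:00-11:30.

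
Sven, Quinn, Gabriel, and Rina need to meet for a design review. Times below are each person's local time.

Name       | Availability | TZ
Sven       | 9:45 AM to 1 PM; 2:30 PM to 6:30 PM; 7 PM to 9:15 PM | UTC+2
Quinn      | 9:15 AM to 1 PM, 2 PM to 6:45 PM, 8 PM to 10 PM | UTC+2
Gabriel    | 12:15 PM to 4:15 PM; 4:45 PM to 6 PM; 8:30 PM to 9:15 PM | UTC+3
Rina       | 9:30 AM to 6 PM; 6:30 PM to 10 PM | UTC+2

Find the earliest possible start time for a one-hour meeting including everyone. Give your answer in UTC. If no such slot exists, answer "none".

Sven in UTC: 07:45-11:00, 12:30-16:30, 17:00-19:15 (subtract 2h to convert from UTC+2).
Quinn in UTC: 07:15-11:00, 12:00-16:45, 18:00-20:00 (subtract 2h to convert from UTC+2).
Gabriel in UTC: 09:15-13:15, 13:45-15:00, 17:30-18:15 (subtract 3h to convert from UTC+3).
Rina in UTC: 07:30-16:00, 16:30-20:00 (subtract 2h to convert from UTC+2).
Sven ∩ Quinn: 07:45-11:00, 12:30-16:30, 18:00-19:15.
Sven ∩ Quinn ∩ Gabriel: 09:15-11:00, 12:30-13:15, 13:45-15:00, 18:00-18:15.
Sven ∩ Quinn ∩ Gabriel ∩ Rina: 09:15-11:00, 12:30-13:15, 13:45-15:00, 18:00-18:15.
Those are the intersection windows.
The first common window of at least 60 minutes is 09:15-11:00, so the earliest start is 09:15.

09:15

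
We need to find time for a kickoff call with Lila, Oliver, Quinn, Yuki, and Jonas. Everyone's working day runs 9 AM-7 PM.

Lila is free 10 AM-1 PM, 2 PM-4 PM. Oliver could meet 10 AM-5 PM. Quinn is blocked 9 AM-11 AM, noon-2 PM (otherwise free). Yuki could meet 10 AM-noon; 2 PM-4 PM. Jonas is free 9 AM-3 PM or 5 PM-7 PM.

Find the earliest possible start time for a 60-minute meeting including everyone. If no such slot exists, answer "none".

11:00

Lila free: 10:00-13:00, 14:00-16:00.
Oliver free: 10:00-17:00.
Quinn free: 11:00-12:00, 14:00-19:00 (invert busy blocks within the working day).
Yuki free: 10:00-12:00, 14:00-16:00.
Jonas free: 09:00-15:00, 17:00-19:00.
Lila ∩ Oliver: 10:00-13:00, 14:00-16:00.
Lila ∩ Oliver ∩ Quinn: 11:00-12:00, 14:00-16:00.
Lila ∩ Oliver ∩ Quinn ∩ Yuki: 11:00-12:00, 14:00-16:00.
Lila ∩ Oliver ∩ Quinn ∩ Yuki ∩ Jonas: 11:00-12:00, 14:00-15:00.
Those are the intersection windows.
The first common window of at least 60 minutes is 11:00-12:00, so the earliest start is 11:00.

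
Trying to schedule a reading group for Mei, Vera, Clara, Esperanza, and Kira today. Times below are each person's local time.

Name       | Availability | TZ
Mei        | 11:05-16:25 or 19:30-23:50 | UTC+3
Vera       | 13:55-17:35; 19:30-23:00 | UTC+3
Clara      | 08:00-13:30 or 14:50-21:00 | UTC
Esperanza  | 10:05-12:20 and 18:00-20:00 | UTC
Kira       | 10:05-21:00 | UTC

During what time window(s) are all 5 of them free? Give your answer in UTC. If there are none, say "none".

Mei in UTC: 08:05-13:25, 16:30-20:50 (subtract 3h to convert from UTC+3).
Vera in UTC: 10:55-14:35, 16:30-20:00 (subtract 3h to convert from UTC+3).
Clara in UTC: 08:00-13:30, 14:50-21:00.
Esperanza in UTC: 10:05-12:20, 18:00-20:00.
Kira in UTC: 10:05-21:00.
Mei ∩ Vera: 10:55-13:25, 16:30-20:00.
Mei ∩ Vera ∩ Clara: 10:55-13:25, 16:30-20:00.
Mei ∩ Vera ∩ Clara ∩ Esperanza: 10:55-12:20, 18:00-20:00.
Mei ∩ Vera ∩ Clara ∩ Esperanza ∩ Kira: 10:55-12:20, 18:00-20:00.

10:55-12:20, 18:00-20:00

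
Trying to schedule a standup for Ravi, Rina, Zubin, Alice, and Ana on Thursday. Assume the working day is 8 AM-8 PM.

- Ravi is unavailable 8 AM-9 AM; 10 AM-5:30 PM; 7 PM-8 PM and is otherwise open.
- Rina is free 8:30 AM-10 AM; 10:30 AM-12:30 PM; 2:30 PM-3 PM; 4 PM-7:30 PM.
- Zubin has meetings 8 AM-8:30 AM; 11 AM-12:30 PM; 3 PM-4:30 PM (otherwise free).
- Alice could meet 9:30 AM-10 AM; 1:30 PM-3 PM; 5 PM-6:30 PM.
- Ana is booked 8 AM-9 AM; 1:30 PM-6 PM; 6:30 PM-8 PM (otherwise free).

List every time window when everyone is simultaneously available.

09:30-10:00, 18:00-18:30

Ravi free: 09:00-10:00, 17:30-19:00 (invert busy blocks within the working day).
Rina free: 08:30-10:00, 10:30-12:30, 14:30-15:00, 16:00-19:30.
Zubin free: 08:30-11:00, 12:30-15:00, 16:30-20:00 (invert busy blocks within the working day).
Alice free: 09:30-10:00, 13:30-15:00, 17:00-18:30.
Ana free: 09:00-13:30, 18:00-18:30 (invert busy blocks within the working day).
Ravi ∩ Rina: 09:00-10:00, 17:30-19:00.
Ravi ∩ Rina ∩ Zubin: 09:00-10:00, 17:30-19:00.
Ravi ∩ Rina ∩ Zubin ∩ Alice: 09:30-10:00, 17:30-18:30.
Ravi ∩ Rina ∩ Zubin ∩ Alice ∩ Ana: 09:30-10:00, 18:00-18:30.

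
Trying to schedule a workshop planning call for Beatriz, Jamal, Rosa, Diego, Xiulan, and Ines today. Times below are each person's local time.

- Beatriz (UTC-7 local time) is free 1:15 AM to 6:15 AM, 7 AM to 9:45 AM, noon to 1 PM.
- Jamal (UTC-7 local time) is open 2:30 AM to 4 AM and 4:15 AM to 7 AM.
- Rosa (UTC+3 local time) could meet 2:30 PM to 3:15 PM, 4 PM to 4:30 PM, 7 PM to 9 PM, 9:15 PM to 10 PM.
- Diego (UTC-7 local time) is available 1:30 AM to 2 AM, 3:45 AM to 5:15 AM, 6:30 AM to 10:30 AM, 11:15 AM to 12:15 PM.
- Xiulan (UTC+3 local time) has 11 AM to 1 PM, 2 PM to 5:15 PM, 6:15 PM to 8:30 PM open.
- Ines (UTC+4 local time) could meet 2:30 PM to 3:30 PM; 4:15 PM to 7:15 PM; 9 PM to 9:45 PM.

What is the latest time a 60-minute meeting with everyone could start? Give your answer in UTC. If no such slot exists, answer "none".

Beatriz in UTC: 08:15-13:15, 14:00-16:45, 19:00-20:00 (add 7h to convert from UTC-7).
Jamal in UTC: 09:30-11:00, 11:15-14:00 (add 7h to convert from UTC-7).
Rosa in UTC: 11:30-12:15, 13:00-13:30, 16:00-18:00, 18:15-19:00 (subtract 3h to convert from UTC+3).
Diego in UTC: 08:30-09:00, 10:45-12:15, 13:30-17:30, 18:15-19:15 (add 7h to convert from UTC-7).
Xiulan in UTC: 08:00-10:00, 11:00-14:15, 15:15-17:30 (subtract 3h to convert from UTC+3).
Ines in UTC: 10:30-11:30, 12:15-15:15, 17:00-17:45 (subtract 4h to convert from UTC+4).
Beatriz ∩ Jamal: 09:30-11:00, 11:15-13:15.
Beatriz ∩ Jamal ∩ Rosa: 11:30-12:15, 13:00-13:15.
Beatriz ∩ Jamal ∩ Rosa ∩ Diego: 11:30-12:15.
Beatriz ∩ Jamal ∩ Rosa ∩ Diego ∩ Xiulan: 11:30-12:15.
Beatriz ∩ Jamal ∩ Rosa ∩ Diego ∩ Xiulan ∩ Ines: ∅.
There is no time when everyone is free.
No common window is at least 60 minutes long.

none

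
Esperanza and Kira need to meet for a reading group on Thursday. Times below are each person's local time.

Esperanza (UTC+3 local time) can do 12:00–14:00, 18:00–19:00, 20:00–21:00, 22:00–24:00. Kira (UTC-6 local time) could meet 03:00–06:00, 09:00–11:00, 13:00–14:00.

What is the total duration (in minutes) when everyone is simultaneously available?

Esperanza in UTC: 09:00-11:00, 15:00-16:00, 17:00-18:00, 19:00-21:00 (subtract 3h to convert from UTC+3).
Kira in UTC: 09:00-12:00, 15:00-17:00, 19:00-20:00 (add 6h to convert from UTC-6).
Esperanza ∩ Kira: 09:00-11:00, 15:00-16:00, 19:00-20:00.
Those are the intersection windows.
Summing the common windows: 120 + 60 + 60 = 240 minutes.

240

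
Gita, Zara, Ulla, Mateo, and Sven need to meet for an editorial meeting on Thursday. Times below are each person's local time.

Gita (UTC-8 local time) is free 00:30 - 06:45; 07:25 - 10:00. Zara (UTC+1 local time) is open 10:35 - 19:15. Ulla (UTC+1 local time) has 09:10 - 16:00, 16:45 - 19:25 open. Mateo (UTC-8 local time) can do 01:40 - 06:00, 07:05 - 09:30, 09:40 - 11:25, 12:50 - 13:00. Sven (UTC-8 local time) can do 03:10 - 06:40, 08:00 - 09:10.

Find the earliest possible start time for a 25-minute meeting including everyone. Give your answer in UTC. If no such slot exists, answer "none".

Gita in UTC: 08:30-14:45, 15:25-18:00 (add 8h to convert from UTC-8).
Zara in UTC: 09:35-18:15 (subtract 1h to convert from UTC+1).
Ulla in UTC: 08:10-15:00, 15:45-18:25 (subtract 1h to convert from UTC+1).
Mateo in UTC: 09:40-14:00, 15:05-17:30, 17:40-19:25, 20:50-21:00 (add 8h to convert from UTC-8).
Sven in UTC: 11:10-14:40, 16:00-17:10 (add 8h to convert from UTC-8).
Gita ∩ Zara: 09:35-14:45, 15:25-18:00.
Gita ∩ Zara ∩ Ulla: 09:35-14:45, 15:45-18:00.
Gita ∩ Zara ∩ Ulla ∩ Mateo: 09:40-14:00, 15:45-17:30, 17:40-18:00.
Gita ∩ Zara ∩ Ulla ∩ Mateo ∩ Sven: 11:10-14:00, 16:00-17:10.
The first common window of at least 25 minutes is 11:10-14:00, so the earliest start is 11:10.

11:10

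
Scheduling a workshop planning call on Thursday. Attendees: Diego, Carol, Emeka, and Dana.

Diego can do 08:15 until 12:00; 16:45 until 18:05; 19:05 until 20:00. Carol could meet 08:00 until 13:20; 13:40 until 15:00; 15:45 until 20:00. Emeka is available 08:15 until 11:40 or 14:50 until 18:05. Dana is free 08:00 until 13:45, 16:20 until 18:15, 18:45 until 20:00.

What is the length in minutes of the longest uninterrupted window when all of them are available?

205

Diego ∩ Carol: 08:15-12:00, 16:45-18:05, 19:05-20:00.
Diego ∩ Carol ∩ Emeka: 08:15-11:40, 16:45-18:05.
Diego ∩ Carol ∩ Emeka ∩ Dana: 08:15-11:40, 16:45-18:05.
The longest is 08:15-11:40 at 205 minutes.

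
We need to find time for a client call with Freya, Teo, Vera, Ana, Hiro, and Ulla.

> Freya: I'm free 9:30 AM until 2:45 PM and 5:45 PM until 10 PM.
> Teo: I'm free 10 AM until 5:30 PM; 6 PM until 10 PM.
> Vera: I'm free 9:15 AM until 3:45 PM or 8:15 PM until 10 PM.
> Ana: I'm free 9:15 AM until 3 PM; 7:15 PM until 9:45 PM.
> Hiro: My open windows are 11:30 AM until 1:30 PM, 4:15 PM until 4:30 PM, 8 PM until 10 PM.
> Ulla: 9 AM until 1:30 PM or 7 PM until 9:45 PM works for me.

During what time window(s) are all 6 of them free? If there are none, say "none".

Freya ∩ Teo: 10:00-14:45, 18:00-22:00.
Freya ∩ Teo ∩ Vera: 10:00-14:45, 20:15-22:00.
Freya ∩ Teo ∩ Vera ∩ Ana: 10:00-14:45, 20:15-21:45.
Freya ∩ Teo ∩ Vera ∩ Ana ∩ Hiro: 11:30-13:30, 20:15-21:45.
Freya ∩ Teo ∩ Vera ∩ Ana ∩ Hiro ∩ Ulla: 11:30-13:30, 20:15-21:45.
Those are the intersection windows.

11:30-13:30, 20:15-21:45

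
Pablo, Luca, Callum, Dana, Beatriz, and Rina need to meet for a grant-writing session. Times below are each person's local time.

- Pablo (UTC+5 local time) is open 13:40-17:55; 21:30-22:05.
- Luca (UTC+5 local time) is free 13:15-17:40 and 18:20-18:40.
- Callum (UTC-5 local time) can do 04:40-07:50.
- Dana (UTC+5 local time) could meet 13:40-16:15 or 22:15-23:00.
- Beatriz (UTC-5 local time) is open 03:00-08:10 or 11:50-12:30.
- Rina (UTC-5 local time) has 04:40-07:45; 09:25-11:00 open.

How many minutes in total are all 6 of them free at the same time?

Pablo in UTC: 08:40-12:55, 16:30-17:05 (subtract 5h to convert from UTC+5).
Luca in UTC: 08:15-12:40, 13:20-13:40 (subtract 5h to convert from UTC+5).
Callum in UTC: 09:40-12:50 (add 5h to convert from UTC-5).
Dana in UTC: 08:40-11:15, 17:15-18:00 (subtract 5h to convert from UTC+5).
Beatriz in UTC: 08:00-13:10, 16:50-17:30 (add 5h to convert from UTC-5).
Rina in UTC: 09:40-12:45, 14:25-16:00 (add 5h to convert from UTC-5).
Pablo ∩ Luca: 08:40-12:40.
Pablo ∩ Luca ∩ Callum: 09:40-12:40.
Pablo ∩ Luca ∩ Callum ∩ Dana: 09:40-11:15.
Pablo ∩ Luca ∩ Callum ∩ Dana ∩ Beatriz: 09:40-11:15.
Pablo ∩ Luca ∩ Callum ∩ Dana ∩ Beatriz ∩ Rina: 09:40-11:15.
That's a single block of 95 minutes.

95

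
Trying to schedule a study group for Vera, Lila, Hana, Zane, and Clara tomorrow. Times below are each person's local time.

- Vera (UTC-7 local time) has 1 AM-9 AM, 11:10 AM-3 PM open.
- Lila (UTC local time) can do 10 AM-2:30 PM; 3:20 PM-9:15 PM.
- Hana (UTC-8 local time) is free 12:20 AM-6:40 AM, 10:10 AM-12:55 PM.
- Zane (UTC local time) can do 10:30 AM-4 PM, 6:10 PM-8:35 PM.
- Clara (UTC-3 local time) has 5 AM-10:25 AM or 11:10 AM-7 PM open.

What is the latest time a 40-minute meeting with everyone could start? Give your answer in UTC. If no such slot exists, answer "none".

Vera in UTC: 08:00-16:00, 18:10-22:00 (add 7h to convert from UTC-7).
Lila in UTC: 10:00-14:30, 15:20-21:15.
Hana in UTC: 08:20-14:40, 18:10-20:55 (add 8h to convert from UTC-8).
Zane in UTC: 10:30-16:00, 18:10-20:35.
Clara in UTC: 08:00-13:25, 14:10-22:00 (add 3h to convert from UTC-3).
Vera ∩ Lila: 10:00-14:30, 15:20-16:00, 18:10-21:15.
Vera ∩ Lila ∩ Hana: 10:00-14:30, 18:10-20:55.
Vera ∩ Lila ∩ Hana ∩ Zane: 10:30-14:30, 18:10-20:35.
Vera ∩ Lila ∩ Hana ∩ Zane ∩ Clara: 10:30-13:25, 14:10-14:30, 18:10-20:35.
The last common window of at least 40 minutes is 18:10-20:35; a 40-minute meeting can start as late as 19:55 and still end by 20:35.

19:55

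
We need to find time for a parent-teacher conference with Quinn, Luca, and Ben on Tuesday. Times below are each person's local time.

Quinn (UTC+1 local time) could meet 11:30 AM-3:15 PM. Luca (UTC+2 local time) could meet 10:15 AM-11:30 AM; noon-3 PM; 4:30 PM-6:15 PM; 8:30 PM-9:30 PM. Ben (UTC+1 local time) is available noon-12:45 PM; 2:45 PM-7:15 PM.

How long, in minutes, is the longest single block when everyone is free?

Quinn in UTC: 10:30-14:15 (subtract 1h to convert from UTC+1).
Luca in UTC: 08:15-09:30, 10:00-13:00, 14:30-16:15, 18:30-19:30 (subtract 2h to convert from UTC+2).
Ben in UTC: 11:00-11:45, 13:45-18:15 (subtract 1h to convert from UTC+1).
Quinn ∩ Luca: 10:30-13:00.
Quinn ∩ Luca ∩ Ben: 11:00-11:45.
So the common availability across everyone is 11:00-11:45.
The longest is 11:00-11:45 at 45 minutes.

45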